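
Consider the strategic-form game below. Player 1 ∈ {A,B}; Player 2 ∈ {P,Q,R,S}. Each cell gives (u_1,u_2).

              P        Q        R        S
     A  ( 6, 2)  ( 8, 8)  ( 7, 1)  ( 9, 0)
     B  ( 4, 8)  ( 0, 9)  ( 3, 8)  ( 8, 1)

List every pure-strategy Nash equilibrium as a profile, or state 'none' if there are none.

(A,P): not NE [P2→Q gives 8>2]
(A,Q): NE
(A,R): not NE [P2→Q gives 8>1]
(A,S): not NE [P2→Q gives 8>0]
(B,P): not NE [P1→A gives 6>4; P2→Q gives 9>8]
(B,Q): not NE [P1→A gives 8>0]
(B,R): not NE [P1→A gives 7>3; P2→Q gives 9>8]
(B,S): not NE [P1→A gives 9>8; P2→Q gives 9>1]

NE set: (A,Q)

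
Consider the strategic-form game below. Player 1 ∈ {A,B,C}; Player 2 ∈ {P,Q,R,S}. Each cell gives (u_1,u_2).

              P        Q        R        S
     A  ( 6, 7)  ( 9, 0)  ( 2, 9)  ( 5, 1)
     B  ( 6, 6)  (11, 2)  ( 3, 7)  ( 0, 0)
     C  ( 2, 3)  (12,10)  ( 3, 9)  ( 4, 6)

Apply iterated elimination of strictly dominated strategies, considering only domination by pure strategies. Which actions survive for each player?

P2 drop P (R beats it: A:9>7 B:7>6 C:9>3)
P2 drop S (R beats it: A:9>1 B:7>0 C:9>6)
P1 drop A (B beats it: Q:11>9 R:3>2)
P1→{B,C} P2→{Q,R}

Remaining: P1:{B,C} P2:{Q,R}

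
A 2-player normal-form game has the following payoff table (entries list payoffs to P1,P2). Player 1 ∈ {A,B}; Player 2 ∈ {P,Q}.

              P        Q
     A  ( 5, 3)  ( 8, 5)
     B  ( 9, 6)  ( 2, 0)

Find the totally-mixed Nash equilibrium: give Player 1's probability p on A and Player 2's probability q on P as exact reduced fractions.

P1 indiff ⇒ q·5+(1-q)·8 = q·9+(1-q)·2 ⇒ q(-4) = (1-q)(-6) ⇒ q = 3/5
P2 indiff ⇒ p·3+(1-p)·6 = p·5+(1-p)·0 ⇒ p(-2) = (1-p)(-6) ⇒ p = 3/4

(p,q) = (3/4, 3/5)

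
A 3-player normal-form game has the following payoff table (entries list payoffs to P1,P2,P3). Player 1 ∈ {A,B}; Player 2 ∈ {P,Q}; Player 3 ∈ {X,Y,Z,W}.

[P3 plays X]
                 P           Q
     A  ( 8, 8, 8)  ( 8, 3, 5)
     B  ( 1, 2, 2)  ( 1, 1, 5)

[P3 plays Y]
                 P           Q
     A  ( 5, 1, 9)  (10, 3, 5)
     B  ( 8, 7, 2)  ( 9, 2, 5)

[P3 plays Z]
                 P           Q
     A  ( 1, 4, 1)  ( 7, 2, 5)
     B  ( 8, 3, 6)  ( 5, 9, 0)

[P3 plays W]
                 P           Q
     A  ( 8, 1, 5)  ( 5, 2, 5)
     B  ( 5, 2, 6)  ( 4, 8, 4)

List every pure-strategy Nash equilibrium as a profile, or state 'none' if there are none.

PSNE = {(A,Q,Y), (A,Q,W)}

(A,P,X): not NE [P3→Y gives 9>8]
(A,P,Y): not NE [P1→B gives 8>5; P2→Q gives 3>1]
(A,P,Z): not NE [P1→B gives 8>1; P3→Y gives 9>1]
(A,P,W): not NE [P2→Q gives 2>1; P3→Y gives 9>5]
(A,Q,X): not NE [P2→P gives 8>3]
(A,Q,Y): NE
(A,Q,Z): not NE [P2→P gives 4>2]
(A,Q,W): NE
(B,P,X): not NE [P1→A gives 8>1; P3→W gives 6>2]
(B,P,Y): not NE [P3→W gives 6>2]
(B,P,Z): not NE [P2→Q gives 9>3]
(B,P,W): not NE [P1→A gives 8>5; P2→Q gives 8>2]
(B,Q,X): not NE [P1→A gives 8>1; P2→P gives 2>1]
(B,Q,Y): not NE [P1→A gives 10>9; P2→P gives 7>2]
(B,Q,Z): not NE [P1→A gives 7>5; P3→Y gives 5>0]
(B,Q,W): not NE [P1→A gives 5>4; P3→Y gives 5>4]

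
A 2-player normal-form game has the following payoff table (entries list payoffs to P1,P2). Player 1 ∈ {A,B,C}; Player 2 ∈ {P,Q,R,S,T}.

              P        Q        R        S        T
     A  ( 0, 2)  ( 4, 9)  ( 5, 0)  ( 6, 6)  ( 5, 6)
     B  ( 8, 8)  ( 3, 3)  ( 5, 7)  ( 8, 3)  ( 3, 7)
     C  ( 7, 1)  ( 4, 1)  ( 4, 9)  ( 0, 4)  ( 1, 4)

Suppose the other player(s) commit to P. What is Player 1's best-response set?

BR_1 = {B}

u_1(A vs P) = 0
u_1(B vs P) = 8
u_1(C vs P) = 7
max payoff 8 at {B}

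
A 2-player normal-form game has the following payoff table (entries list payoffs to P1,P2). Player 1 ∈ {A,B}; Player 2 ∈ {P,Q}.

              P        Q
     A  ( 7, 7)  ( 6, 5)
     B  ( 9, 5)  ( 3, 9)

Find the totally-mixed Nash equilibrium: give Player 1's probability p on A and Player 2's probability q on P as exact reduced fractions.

p=2/3, q=3/5

P1 indiff ⇒ q·7+(1-q)·6 = q·9+(1-q)·3 ⇒ q(-2) = (1-q)(-3) ⇒ q = 3/5
P2 indiff ⇒ p·7+(1-p)·5 = p·5+(1-p)·9 ⇒ p(2) = (1-p)(4) ⇒ p = 2/3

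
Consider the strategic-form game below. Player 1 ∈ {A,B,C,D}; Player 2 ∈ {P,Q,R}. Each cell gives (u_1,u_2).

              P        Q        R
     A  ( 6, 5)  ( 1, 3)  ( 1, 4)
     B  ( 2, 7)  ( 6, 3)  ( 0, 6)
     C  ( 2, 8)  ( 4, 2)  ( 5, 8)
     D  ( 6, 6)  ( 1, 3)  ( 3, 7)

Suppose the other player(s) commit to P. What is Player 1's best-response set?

P1 best: {A,D}

u_1(A vs P) = 6
u_1(B vs P) = 2
u_1(C vs P) = 2
u_1(D vs P) = 6
max payoff 6 at {A,D}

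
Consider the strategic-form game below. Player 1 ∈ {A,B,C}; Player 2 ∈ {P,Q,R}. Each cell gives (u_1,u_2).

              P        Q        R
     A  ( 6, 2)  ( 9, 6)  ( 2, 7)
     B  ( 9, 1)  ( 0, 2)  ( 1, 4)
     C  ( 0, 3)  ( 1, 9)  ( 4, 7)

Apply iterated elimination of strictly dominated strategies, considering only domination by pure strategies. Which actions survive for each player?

P2 drop P (Q beats it: A:6>2 B:2>1 C:9>3)
P1 drop B (A beats it: Q:9>0 R:2>1)
P1→{A,C} P2→{Q,R}

Remaining: P1:{A,C} P2:{Q,R}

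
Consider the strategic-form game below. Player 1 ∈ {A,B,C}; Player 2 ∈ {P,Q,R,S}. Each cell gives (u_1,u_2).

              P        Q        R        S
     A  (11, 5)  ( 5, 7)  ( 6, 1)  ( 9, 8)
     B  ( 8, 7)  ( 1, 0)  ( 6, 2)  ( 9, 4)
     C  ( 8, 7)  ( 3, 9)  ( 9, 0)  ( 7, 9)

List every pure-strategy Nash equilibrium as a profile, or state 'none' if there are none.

(A,P): not NE [P2→S gives 8>5]
(A,Q): not NE [P2→S gives 8>7]
(A,R): not NE [P1→C gives 9>6; P2→S gives 8>1]
(A,S): NE
(B,P): not NE [P1→A gives 11>8]
(B,Q): not NE [P1→A gives 5>1; P2→P gives 7>0]
(B,R): not NE [P1→C gives 9>6; P2→P gives 7>2]
(B,S): not NE [P2→P gives 7>4]
(C,P): not NE [P1→A gives 11>8; P2→S gives 9>7]
(C,Q): not NE [P1→A gives 5>3]
(C,R): not NE [P2→S gives 9>0]
(C,S): not NE [P1→B gives 9>7]

PSNE = {(A,S)}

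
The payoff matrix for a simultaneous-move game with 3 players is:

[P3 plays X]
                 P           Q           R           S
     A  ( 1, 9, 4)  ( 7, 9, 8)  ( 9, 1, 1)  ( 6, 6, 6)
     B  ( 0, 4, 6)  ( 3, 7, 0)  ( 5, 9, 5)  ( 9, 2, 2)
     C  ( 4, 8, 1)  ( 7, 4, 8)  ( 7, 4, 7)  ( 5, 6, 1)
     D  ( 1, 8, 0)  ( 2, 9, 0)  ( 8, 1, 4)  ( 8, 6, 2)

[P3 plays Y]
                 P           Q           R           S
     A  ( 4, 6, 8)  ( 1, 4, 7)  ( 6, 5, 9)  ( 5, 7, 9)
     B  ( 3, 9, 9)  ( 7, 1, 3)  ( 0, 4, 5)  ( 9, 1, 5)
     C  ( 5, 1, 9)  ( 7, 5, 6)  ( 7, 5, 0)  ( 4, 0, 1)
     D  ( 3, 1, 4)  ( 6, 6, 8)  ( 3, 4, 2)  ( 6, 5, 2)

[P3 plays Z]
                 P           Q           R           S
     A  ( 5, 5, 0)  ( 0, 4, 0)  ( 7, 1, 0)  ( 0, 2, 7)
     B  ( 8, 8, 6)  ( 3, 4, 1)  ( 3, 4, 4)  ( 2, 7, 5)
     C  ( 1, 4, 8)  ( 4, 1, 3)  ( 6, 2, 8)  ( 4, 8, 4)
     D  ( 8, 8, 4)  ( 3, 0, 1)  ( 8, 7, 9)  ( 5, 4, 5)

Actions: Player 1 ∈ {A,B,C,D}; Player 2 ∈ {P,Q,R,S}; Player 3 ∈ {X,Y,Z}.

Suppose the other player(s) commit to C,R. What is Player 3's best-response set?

BR_3 = {Z}

u_3(X vs C,R) = 7
u_3(Y vs C,R) = 0
u_3(Z vs C,R) = 8
max payoff 8 at {Z}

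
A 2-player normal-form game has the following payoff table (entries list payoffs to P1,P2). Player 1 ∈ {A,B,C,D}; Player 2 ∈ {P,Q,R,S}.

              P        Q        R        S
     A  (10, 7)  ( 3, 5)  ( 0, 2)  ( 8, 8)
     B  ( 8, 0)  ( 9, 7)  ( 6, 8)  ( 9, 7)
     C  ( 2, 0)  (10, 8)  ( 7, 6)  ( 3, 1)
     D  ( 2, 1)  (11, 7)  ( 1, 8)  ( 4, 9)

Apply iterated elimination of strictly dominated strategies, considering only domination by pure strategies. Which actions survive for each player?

P2 drop P (S beats it: A:8>7 B:7>0 C:1>0 D:9>1)
P1 drop A (B beats it: Q:9>3 R:6>0 S:9>8)
P1→{B,C,D} P2→{Q,R,S}

Remaining: P1:{B,C,D} P2:{Q,R,S}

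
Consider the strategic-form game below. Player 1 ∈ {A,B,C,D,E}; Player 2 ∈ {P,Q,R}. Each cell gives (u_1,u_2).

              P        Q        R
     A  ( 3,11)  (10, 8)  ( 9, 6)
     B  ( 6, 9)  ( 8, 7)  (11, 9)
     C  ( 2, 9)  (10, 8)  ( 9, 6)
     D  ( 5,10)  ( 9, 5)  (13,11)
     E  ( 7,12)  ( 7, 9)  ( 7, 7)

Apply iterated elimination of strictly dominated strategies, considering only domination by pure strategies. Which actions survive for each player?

P2 drop Q (P beats it: A:11>8 B:9>7 C:9>8 D:10>5 E:12>9)
P1 drop A (B beats it: P:6>3 R:11>9)
P1 drop C (B beats it: P:6>2 R:11>9)
P1→{B,D,E} P2→{P,R}

Remaining: P1:{B,D,E} P2:{P,R}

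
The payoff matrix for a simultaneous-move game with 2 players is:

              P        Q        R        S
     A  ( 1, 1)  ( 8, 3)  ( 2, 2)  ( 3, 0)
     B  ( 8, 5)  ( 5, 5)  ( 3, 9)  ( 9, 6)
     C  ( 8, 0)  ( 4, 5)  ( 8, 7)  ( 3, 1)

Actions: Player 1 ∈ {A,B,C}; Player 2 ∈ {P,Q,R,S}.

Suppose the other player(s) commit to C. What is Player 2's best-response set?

BR_2 = {R}

u_2(P vs C) = 0
u_2(Q vs C) = 5
u_2(R vs C) = 7
u_2(S vs C) = 1
max payoff 7 at {R}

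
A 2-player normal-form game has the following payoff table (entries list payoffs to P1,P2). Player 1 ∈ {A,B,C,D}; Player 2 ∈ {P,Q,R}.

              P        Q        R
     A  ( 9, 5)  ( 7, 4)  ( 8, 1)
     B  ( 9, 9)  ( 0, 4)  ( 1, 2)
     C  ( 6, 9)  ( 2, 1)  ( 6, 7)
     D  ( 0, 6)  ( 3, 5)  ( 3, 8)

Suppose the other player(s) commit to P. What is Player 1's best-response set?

argmax u_1 = {A,B}

u_1(A vs P) = 9
u_1(B vs P) = 9
u_1(C vs P) = 6
u_1(D vs P) = 0
max payoff 9 at {A,B}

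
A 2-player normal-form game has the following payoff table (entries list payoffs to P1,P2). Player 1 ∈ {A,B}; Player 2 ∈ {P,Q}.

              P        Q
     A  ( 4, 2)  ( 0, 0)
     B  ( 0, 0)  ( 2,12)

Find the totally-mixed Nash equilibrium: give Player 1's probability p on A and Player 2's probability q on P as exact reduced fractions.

P1 indiff ⇒ q·4+(1-q)·0 = q·0+(1-q)·2 ⇒ q(4) = (1-q)(2) ⇒ q = 1/3
P2 indiff ⇒ p·2+(1-p)·0 = p·0+(1-p)·12 ⇒ p(2) = (1-p)(12) ⇒ p = 6/7

(p,q) = (6/7, 1/3)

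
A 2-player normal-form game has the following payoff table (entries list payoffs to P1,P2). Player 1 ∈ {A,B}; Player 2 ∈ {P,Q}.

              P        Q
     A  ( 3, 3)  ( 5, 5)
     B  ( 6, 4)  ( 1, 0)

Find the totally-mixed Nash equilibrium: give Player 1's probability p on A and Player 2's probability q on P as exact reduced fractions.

(p,q) = (2/3, 4/7)

P1 indiff ⇒ q·3+(1-q)·5 = q·6+(1-q)·1 ⇒ q(-3) = (1-q)(-4) ⇒ q = 4/7
P2 indiff ⇒ p·3+(1-p)·4 = p·5+(1-p)·0 ⇒ p(-2) = (1-p)(-4) ⇒ p = 2/3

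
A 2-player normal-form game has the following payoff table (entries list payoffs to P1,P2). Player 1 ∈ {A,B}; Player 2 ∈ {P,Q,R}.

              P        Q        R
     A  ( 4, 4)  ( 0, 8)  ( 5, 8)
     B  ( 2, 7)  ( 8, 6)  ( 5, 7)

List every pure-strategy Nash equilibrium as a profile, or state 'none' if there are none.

NE set: (A,R), (B,R)

(A,P): not NE [P2→R gives 8>4]
(A,Q): not NE [P1→B gives 8>0]
(A,R): NE
(B,P): not NE [P1→A gives 4>2]
(B,Q): not NE [P2→R gives 7>6]
(B,R): NE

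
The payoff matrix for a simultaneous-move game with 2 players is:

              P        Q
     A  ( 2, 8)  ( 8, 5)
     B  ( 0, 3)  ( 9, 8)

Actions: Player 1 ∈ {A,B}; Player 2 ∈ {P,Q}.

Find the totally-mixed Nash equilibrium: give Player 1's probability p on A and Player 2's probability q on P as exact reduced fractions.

P1 indiff ⇒ q·2+(1-q)·8 = q·0+(1-q)·9 ⇒ q(2) = (1-q)(1) ⇒ q = 1/3
P2 indiff ⇒ p·8+(1-p)·3 = p·5+(1-p)·8 ⇒ p(3) = (1-p)(5) ⇒ p = 5/8

p=5/8, q=1/3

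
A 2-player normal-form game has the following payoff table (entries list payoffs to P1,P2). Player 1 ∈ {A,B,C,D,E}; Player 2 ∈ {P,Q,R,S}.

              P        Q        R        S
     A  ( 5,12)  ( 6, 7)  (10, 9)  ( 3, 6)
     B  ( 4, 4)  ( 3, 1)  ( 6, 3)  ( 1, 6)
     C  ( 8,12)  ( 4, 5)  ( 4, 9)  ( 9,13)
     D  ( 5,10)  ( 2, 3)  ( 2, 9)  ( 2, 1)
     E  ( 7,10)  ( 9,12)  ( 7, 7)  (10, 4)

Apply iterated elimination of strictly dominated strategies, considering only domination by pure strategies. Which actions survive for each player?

Remaining: P1:{C,E} P2:{P,Q,S}

P1 drop B (A beats it: P:5>4 Q:6>3 R:10>6 S:3>1)
P1 drop D (C beats it: P:8>5 Q:4>2 R:4>2 S:9>2)
P2 drop R (P beats it: A:12>9 C:12>9 E:10>7)
P1 drop A (E beats it: P:7>5 Q:9>6 S:10>3)
P1→{C,E} P2→{P,Q,S}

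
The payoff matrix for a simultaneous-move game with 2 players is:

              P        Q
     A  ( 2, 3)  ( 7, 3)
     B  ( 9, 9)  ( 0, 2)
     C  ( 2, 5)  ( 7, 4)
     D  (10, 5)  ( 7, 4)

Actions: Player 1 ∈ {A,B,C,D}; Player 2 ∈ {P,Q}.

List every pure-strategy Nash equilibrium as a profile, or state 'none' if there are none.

PSNE = {(A,Q), (D,P)}

(A,P): not NE [P1→D gives 10>2]
(A,Q): NE
(B,P): not NE [P1→D gives 10>9]
(B,Q): not NE [P1→D gives 7>0; P2→P gives 9>2]
(C,P): not NE [P1→D gives 10>2]
(C,Q): not NE [P2→P gives 5>4]
(D,P): NE
(D,Q): not NE [P2→P gives 5>4]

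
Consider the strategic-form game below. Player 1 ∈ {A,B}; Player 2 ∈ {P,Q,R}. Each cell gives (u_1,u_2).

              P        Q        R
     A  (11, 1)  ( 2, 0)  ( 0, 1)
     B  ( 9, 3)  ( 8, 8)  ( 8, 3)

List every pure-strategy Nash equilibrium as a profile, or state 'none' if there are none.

(A,P): NE
(A,Q): not NE [P1→B gives 8>2; P2→R gives 1>0]
(A,R): not NE [P1→B gives 8>0]
(B,P): not NE [P1→A gives 11>9; P2→Q gives 8>3]
(B,Q): NE
(B,R): not NE [P2→Q gives 8>3]

NE set: (A,P), (B,Q)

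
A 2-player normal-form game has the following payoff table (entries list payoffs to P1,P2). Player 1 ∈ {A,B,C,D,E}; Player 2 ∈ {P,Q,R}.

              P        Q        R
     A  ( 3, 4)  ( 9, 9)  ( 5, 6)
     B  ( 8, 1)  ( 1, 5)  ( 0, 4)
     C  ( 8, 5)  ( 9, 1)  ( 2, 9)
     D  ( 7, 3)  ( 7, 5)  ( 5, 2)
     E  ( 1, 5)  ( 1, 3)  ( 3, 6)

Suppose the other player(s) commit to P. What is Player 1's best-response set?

argmax u_1 = {B,C}

u_1(A vs P) = 3
u_1(B vs P) = 8
u_1(C vs P) = 8
u_1(D vs P) = 7
u_1(E vs P) = 1
max payoff 8 at {B,C}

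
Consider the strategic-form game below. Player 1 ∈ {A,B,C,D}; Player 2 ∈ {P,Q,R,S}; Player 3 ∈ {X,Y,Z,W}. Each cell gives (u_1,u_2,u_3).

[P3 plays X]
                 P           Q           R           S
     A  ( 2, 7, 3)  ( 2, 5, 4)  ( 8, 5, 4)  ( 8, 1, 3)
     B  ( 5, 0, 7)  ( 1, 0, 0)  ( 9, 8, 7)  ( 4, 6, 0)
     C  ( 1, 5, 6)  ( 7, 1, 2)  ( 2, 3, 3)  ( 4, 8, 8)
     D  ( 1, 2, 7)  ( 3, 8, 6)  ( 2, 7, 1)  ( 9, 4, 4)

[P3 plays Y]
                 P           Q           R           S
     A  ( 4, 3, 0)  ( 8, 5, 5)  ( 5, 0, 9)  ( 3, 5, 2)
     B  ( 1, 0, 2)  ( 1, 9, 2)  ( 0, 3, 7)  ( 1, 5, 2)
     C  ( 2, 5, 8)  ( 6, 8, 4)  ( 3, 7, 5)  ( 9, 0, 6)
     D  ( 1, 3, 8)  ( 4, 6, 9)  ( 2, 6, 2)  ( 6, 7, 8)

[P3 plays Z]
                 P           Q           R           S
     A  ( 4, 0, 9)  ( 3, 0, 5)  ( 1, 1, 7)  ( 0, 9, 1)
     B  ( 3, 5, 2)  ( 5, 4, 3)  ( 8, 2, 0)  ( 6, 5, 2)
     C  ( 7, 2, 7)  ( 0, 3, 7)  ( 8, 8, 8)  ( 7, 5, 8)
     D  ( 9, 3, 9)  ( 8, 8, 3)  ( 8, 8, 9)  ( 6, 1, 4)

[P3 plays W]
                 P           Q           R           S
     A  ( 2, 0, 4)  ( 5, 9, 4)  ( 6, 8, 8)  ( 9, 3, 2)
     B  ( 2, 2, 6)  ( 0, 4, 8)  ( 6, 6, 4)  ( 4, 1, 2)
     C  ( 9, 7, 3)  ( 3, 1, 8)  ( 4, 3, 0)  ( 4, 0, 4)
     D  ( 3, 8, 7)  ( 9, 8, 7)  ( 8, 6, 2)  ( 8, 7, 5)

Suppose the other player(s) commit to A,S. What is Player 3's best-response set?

u_3(X vs A,S) = 3
u_3(Y vs A,S) = 2
u_3(Z vs A,S) = 1
u_3(W vs A,S) = 2
max payoff 3 at {X}

P3 best: {X}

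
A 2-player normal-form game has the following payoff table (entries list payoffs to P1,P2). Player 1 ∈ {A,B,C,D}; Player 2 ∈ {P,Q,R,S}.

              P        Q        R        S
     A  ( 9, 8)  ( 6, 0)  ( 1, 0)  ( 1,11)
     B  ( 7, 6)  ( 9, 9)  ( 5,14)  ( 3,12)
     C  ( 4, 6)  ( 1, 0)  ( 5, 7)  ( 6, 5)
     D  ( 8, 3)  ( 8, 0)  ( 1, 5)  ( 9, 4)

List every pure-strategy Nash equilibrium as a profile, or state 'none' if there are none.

(A,P): not NE [P2→S gives 11>8]
(A,Q): not NE [P1→B gives 9>6; P2→S gives 11>0]
(A,R): not NE [P1→C gives 5>1; P2→S gives 11>0]
(A,S): not NE [P1→D gives 9>1]
(B,P): not NE [P1→A gives 9>7; P2→R gives 14>6]
(B,Q): not NE [P2→R gives 14>9]
(B,R): NE
(B,S): not NE [P1→D gives 9>3; P2→R gives 14>12]
(C,P): not NE [P1→A gives 9>4; P2→R gives 7>6]
(C,Q): not NE [P1→B gives 9>1; P2→R gives 7>0]
(C,R): NE
(C,S): not NE [P1→D gives 9>6; P2→R gives 7>5]
(D,P): not NE [P1→A gives 9>8; P2→R gives 5>3]
(D,Q): not NE [P1→B gives 9>8; P2→R gives 5>0]
(D,R): not NE [P1→C gives 5>1]
(D,S): not NE [P2→R gives 5>4]

Nash profiles: (B,R), (C,R)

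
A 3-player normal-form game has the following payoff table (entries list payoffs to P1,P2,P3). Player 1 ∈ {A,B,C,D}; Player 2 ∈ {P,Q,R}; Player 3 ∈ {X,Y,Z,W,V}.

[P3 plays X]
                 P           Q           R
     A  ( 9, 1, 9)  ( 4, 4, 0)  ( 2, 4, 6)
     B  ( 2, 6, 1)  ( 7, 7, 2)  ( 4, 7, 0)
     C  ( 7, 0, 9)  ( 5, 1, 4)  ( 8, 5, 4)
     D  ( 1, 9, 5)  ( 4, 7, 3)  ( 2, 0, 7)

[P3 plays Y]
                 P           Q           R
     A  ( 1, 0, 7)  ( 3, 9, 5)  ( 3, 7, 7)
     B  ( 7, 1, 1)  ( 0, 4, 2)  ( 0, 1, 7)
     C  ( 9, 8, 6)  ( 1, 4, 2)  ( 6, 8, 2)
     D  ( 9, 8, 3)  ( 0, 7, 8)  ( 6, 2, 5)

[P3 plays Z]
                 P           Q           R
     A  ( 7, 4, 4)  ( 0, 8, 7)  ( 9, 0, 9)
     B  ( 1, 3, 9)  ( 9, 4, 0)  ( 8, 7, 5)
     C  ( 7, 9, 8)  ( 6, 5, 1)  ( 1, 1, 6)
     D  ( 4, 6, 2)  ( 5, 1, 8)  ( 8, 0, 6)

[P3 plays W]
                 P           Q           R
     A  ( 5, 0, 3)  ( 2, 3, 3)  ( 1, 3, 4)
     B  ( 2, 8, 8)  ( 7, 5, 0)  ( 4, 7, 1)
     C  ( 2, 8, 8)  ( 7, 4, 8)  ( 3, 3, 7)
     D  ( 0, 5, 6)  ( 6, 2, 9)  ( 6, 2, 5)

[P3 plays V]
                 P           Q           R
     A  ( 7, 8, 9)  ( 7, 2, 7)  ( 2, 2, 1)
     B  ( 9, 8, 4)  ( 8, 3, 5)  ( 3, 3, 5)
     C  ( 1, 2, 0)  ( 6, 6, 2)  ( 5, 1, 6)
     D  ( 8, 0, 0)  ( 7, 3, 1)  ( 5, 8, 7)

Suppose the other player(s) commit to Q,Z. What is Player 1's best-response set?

u_1(A vs Q,Z) = 0
u_1(B vs Q,Z) = 9
u_1(C vs Q,Z) = 6
u_1(D vs Q,Z) = 5
max payoff 9 at {B}

BR_1 = {B}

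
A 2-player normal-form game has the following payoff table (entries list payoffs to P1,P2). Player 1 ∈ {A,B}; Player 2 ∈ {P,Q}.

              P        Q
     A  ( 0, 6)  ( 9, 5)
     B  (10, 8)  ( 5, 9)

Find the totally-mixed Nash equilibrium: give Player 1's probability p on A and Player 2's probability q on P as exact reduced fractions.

p=1/2, q=2/7

P1 indiff ⇒ q·0+(1-q)·9 = q·10+(1-q)·5 ⇒ q(-10) = (1-q)(-4) ⇒ q = 2/7
P2 indiff ⇒ p·6+(1-p)·8 = p·5+(1-p)·9 ⇒ p(1) = (1-p)(1) ⇒ p = 1/2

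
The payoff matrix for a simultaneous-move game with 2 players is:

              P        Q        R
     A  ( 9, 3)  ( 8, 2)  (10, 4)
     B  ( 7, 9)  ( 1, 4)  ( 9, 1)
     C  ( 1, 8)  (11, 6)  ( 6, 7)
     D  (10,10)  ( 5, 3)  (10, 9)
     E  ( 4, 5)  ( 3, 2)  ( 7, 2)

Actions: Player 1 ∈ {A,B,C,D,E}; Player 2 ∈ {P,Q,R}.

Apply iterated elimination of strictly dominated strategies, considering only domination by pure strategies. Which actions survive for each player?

Remaining: P1:{A,D} P2:{P,R}

P1 drop B (A beats it: P:9>7 Q:8>1 R:10>9)
P1 drop E (A beats it: P:9>4 Q:8>3 R:10>7)
P2 drop Q (P beats it: A:3>2 C:8>6 D:10>3)
P1 drop C (A beats it: P:9>1 R:10>6)
P1→{A,D} P2→{P,R}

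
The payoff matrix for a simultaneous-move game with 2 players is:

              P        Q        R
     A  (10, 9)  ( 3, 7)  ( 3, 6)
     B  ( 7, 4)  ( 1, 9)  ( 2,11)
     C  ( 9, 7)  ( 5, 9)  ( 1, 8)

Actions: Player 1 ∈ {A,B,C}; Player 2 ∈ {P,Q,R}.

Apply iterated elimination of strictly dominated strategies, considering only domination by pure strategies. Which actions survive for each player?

P1 drop B (A beats it: P:10>7 Q:3>1 R:3>2)
P2 drop R (Q beats it: A:7>6 C:9>8)
P1→{A,C} P2→{P,Q}

IESDS → P1:{A,C} P2:{P,Q}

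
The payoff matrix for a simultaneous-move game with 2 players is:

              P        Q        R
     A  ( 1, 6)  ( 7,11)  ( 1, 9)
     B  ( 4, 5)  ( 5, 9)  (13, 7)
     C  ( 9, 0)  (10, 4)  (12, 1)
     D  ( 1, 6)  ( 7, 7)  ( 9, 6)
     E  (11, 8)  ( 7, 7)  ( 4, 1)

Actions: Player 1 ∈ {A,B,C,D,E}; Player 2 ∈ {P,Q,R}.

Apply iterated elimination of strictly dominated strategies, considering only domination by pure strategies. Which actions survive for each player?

Survivors P1:{C,E} P2:{P,Q}

P1 drop A (C beats it: P:9>1 Q:10>7 R:12>1)
P1 drop D (C beats it: P:9>1 Q:10>7 R:12>9)
P2 drop R (Q beats it: B:9>7 C:4>1 E:7>1)
P1 drop B (C beats it: P:9>4 Q:10>5)
P1→{C,E} P2→{P,Q}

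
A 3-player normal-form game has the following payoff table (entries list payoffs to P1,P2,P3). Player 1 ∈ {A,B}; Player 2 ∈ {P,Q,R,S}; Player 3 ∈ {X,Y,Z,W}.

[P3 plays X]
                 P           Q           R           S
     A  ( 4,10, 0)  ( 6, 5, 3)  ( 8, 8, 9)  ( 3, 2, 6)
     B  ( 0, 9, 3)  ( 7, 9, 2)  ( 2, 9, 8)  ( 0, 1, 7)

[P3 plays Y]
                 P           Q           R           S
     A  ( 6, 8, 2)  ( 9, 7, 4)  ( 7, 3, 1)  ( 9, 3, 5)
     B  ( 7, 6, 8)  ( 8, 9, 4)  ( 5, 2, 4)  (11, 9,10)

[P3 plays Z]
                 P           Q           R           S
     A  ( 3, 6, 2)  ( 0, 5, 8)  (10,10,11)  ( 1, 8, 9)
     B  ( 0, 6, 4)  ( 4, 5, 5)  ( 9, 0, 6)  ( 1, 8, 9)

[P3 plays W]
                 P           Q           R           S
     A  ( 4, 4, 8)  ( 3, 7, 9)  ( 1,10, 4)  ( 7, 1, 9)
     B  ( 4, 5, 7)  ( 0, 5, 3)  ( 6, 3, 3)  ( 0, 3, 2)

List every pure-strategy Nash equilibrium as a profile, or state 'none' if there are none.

(A,P,X): not NE [P3→W gives 8>0]
(A,P,Y): not NE [P1→B gives 7>6; P3→W gives 8>2]
(A,P,Z): not NE [P2→R gives 10>6; P3→W gives 8>2]
(A,P,W): not NE [P2→R gives 10>4]
(A,Q,X): not NE [P1→B gives 7>6; P2→P gives 10>5; P3→W gives 9>3]
(A,Q,Y): not NE [P2→P gives 8>7; P3→W gives 9>4]
(A,Q,Z): not NE [P1→B gives 4>0; P2→R gives 10>5; P3→W gives 9>8]
(A,Q,W): not NE [P2→R gives 10>7]
(A,R,X): not NE [P2→P gives 10>8; P3→Z gives 11>9]
(A,R,Y): not NE [P2→P gives 8>3; P3→Z gives 11>1]
(A,R,Z): NE
(A,R,W): not NE [P1→B gives 6>1; P3→Z gives 11>4]
(A,S,X): not NE [P2→P gives 10>2; P3→W gives 9>6]
(A,S,Y): not NE [P1→B gives 11>9; P2→P gives 8>3; P3→W gives 9>5]
(A,S,Z): not NE [P2→R gives 10>8]
(A,S,W): not NE [P2→R gives 10>1]
(B,P,X): not NE [P1→A gives 4>0; P3→Y gives 8>3]
(B,P,Y): not NE [P2→S gives 9>6]
(B,P,Z): not NE [P1→A gives 3>0; P2→S gives 8>6; P3→Y gives 8>4]
(B,P,W): not NE [P3→Y gives 8>7]
(B,Q,X): not NE [P3→Z gives 5>2]
(B,Q,Y): not NE [P1→A gives 9>8; P3→Z gives 5>4]
(B,Q,Z): not NE [P2→S gives 8>5]
(B,Q,W): not NE [P1→A gives 3>0; P3→Z gives 5>3]
(B,R,X): not NE [P1→A gives 8>2]
(B,R,Y): not NE [P1→A gives 7>5; P2→S gives 9>2; P3→X gives 8>4]
(B,R,Z): not NE [P1→A gives 10>9; P2→S gives 8>0; P3→X gives 8>6]
(B,R,W): not NE [P2→Q gives 5>3; P3→X gives 8>3]
(B,S,X): not NE [P1→A gives 3>0; P2→R gives 9>1; P3→Y gives 10>7]
(B,S,Y): NE
(B,S,Z): not NE [P3→Y gives 10>9]
(B,S,W): not NE [P1→A gives 7>0; P2→Q gives 5>3; P3→Y gives 10>2]

Nash profiles: (A,R,Z), (B,S,Y)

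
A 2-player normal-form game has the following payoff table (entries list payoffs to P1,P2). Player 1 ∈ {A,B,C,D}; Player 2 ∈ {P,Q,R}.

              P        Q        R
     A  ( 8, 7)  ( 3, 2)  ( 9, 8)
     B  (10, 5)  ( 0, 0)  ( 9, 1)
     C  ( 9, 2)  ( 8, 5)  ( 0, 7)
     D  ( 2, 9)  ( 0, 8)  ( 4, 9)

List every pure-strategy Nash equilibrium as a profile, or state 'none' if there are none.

PSNE = {(A,R), (B,P)}

(A,P): not NE [P1→B gives 10>8; P2→R gives 8>7]
(A,Q): not NE [P1→C gives 8>3; P2→R gives 8>2]
(A,R): NE
(B,P): NE
(B,Q): not NE [P1→C gives 8>0; P2→P gives 5>0]
(B,R): not NE [P2→P gives 5>1]
(C,P): not NE [P1→B gives 10>9; P2→R gives 7>2]
(C,Q): not NE [P2→R gives 7>5]
(C,R): not NE [P1→B gives 9>0]
(D,P): not NE [P1→B gives 10>2]
(D,Q): not NE [P1→C gives 8>0; P2→R gives 9>8]
(D,R): not NE [P1→B gives 9>4]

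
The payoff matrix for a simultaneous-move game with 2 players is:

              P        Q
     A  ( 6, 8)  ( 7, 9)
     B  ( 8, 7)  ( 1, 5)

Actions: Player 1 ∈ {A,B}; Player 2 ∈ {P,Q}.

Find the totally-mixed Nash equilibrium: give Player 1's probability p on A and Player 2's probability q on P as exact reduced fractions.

P1 indiff ⇒ q·6+(1-q)·7 = q·8+(1-q)·1 ⇒ q(-2) = (1-q)(-6) ⇒ q = 3/4
P2 indiff ⇒ p·8+(1-p)·7 = p·9+(1-p)·5 ⇒ p(-1) = (1-p)(-2) ⇒ p = 2/3

(p,q) = (2/3, 3/4)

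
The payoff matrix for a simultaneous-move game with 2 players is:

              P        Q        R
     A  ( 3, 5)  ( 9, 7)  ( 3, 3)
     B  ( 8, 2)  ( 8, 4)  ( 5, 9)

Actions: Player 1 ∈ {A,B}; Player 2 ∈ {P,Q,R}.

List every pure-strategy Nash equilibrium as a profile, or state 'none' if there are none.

Nash profiles: (A,Q), (B,R)

(A,P): not NE [P1→B gives 8>3; P2→Q gives 7>5]
(A,Q): NE
(A,R): not NE [P1→B gives 5>3; P2→Q gives 7>3]
(B,P): not NE [P2→R gives 9>2]
(B,Q): not NE [P1→A gives 9>8; P2→R gives 9>4]
(B,R): NE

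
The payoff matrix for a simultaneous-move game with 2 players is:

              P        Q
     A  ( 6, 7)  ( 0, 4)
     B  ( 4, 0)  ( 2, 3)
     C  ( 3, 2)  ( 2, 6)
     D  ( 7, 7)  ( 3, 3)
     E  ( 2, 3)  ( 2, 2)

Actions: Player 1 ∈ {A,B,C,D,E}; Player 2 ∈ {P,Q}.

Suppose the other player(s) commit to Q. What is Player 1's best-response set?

argmax u_1 = {D}

u_1(A vs Q) = 0
u_1(B vs Q) = 2
u_1(C vs Q) = 2
u_1(D vs Q) = 3
u_1(E vs Q) = 2
max payoff 3 at {D}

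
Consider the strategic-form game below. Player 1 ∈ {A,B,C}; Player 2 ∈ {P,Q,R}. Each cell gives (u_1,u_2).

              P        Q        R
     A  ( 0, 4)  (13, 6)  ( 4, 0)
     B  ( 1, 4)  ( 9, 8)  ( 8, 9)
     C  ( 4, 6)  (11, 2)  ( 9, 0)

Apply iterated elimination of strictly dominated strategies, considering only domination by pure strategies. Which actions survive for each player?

IESDS → P1:{A,C} P2:{P,Q}

P1 drop B (C beats it: P:4>1 Q:11>9 R:9>8)
P2 drop R (P beats it: A:4>0 C:6>0)
P1→{A,C} P2→{P,Q}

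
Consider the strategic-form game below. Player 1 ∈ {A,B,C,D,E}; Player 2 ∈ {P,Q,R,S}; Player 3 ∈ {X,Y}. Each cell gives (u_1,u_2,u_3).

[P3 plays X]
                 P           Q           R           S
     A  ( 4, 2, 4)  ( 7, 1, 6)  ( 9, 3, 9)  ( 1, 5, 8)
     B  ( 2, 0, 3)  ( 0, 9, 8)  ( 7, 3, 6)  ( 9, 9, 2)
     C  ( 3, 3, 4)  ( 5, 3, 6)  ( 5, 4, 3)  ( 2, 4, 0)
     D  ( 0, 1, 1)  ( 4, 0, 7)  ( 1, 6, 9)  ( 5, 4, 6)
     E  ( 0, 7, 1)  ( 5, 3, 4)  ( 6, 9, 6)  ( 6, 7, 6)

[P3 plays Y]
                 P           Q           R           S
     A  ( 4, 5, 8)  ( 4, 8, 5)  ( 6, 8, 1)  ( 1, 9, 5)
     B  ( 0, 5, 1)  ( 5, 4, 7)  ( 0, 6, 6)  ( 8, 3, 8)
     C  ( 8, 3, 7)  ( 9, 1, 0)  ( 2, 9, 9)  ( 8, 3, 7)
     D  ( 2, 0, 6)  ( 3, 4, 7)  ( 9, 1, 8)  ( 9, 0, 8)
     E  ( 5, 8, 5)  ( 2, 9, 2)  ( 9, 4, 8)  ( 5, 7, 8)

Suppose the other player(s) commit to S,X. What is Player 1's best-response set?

P1 best: {B}

u_1(A vs S,X) = 1
u_1(B vs S,X) = 9
u_1(C vs S,X) = 2
u_1(D vs S,X) = 5
u_1(E vs S,X) = 6
max payoff 9 at {B}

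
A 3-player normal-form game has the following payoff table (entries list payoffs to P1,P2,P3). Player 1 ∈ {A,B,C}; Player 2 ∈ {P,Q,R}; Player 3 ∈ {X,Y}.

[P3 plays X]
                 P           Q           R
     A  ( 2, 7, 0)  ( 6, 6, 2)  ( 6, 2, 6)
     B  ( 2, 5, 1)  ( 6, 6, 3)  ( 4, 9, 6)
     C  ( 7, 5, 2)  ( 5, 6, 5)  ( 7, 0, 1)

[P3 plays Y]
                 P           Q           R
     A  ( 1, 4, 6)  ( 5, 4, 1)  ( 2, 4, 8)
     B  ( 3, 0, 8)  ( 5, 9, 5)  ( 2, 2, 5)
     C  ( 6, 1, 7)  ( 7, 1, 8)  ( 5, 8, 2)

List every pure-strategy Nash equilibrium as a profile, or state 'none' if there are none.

(A,P,X): not NE [P1→C gives 7>2; P3→Y gives 6>0]
(A,P,Y): not NE [P1→C gives 6>1]
(A,Q,X): not NE [P2→P gives 7>6]
(A,Q,Y): not NE [P1→C gives 7>5; P3→X gives 2>1]
(A,R,X): not NE [P1→C gives 7>6; P2→P gives 7>2; P3→Y gives 8>6]
(A,R,Y): not NE [P1→C gives 5>2]
(B,P,X): not NE [P1→C gives 7>2; P2→R gives 9>5; P3→Y gives 8>1]
(B,P,Y): not NE [P1→C gives 6>3; P2→Q gives 9>0]
(B,Q,X): not NE [P2→R gives 9>6; P3→Y gives 5>3]
(B,Q,Y): not NE [P1→C gives 7>5]
(B,R,X): not NE [P1→C gives 7>4]
(B,R,Y): not NE [P1→C gives 5>2; P2→Q gives 9>2; P3→X gives 6>5]
(C,P,X): not NE [P2→Q gives 6>5; P3→Y gives 7>2]
(C,P,Y): not NE [P2→R gives 8>1]
(C,Q,X): not NE [P1→B gives 6>5; P3→Y gives 8>5]
(C,Q,Y): not NE [P2→R gives 8>1]
(C,R,X): not NE [P2→Q gives 6>0; P3→Y gives 2>1]
(C,R,Y): NE

NE set: (C,R,Y)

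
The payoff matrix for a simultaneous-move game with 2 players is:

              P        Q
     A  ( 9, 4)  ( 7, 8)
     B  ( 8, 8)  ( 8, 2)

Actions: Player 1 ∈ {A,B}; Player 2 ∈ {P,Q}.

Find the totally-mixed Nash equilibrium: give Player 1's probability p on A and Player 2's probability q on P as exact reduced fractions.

P1 indiff ⇒ q·9+(1-q)·7 = q·8+(1-q)·8 ⇒ q(1) = (1-q)(1) ⇒ q = 1/2
P2 indiff ⇒ p·4+(1-p)·8 = p·8+(1-p)·2 ⇒ p(-4) = (1-p)(-6) ⇒ p = 3/5

P1 mixes 3/5 on A; P2 mixes 1/2 on P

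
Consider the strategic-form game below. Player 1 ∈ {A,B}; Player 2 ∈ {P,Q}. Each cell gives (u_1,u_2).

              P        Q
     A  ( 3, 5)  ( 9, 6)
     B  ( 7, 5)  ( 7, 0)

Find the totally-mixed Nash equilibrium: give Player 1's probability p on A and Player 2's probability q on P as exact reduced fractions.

P1 indiff ⇒ q·3+(1-q)·9 = q·7+(1-q)·7 ⇒ q(-4) = (1-q)(-2) ⇒ q = 1/3
P2 indiff ⇒ p·5+(1-p)·5 = p·6+(1-p)·0 ⇒ p(-1) = (1-p)(-5) ⇒ p = 5/6

(p,q) = (5/6, 1/3)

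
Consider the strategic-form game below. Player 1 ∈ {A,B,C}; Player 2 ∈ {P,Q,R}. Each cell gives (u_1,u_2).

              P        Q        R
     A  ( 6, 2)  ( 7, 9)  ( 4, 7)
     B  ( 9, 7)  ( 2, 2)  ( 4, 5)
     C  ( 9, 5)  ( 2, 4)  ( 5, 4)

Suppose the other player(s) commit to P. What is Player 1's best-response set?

argmax u_1 = {B,C}

u_1(A vs P) = 6
u_1(B vs P) = 9
u_1(C vs P) = 9
max payoff 9 at {B,C}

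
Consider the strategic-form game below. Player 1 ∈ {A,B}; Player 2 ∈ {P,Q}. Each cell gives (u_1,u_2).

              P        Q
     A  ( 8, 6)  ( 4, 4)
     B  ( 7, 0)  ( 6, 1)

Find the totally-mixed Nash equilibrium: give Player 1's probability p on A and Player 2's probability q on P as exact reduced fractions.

P1 mixes 1/3 on A; P2 mixes 2/3 on P

P1 indiff ⇒ q·8+(1-q)·4 = q·7+(1-q)·6 ⇒ q(1) = (1-q)(2) ⇒ q = 2/3
P2 indiff ⇒ p·6+(1-p)·0 = p·4+(1-p)·1 ⇒ p(2) = (1-p)(1) ⇒ p = 1/3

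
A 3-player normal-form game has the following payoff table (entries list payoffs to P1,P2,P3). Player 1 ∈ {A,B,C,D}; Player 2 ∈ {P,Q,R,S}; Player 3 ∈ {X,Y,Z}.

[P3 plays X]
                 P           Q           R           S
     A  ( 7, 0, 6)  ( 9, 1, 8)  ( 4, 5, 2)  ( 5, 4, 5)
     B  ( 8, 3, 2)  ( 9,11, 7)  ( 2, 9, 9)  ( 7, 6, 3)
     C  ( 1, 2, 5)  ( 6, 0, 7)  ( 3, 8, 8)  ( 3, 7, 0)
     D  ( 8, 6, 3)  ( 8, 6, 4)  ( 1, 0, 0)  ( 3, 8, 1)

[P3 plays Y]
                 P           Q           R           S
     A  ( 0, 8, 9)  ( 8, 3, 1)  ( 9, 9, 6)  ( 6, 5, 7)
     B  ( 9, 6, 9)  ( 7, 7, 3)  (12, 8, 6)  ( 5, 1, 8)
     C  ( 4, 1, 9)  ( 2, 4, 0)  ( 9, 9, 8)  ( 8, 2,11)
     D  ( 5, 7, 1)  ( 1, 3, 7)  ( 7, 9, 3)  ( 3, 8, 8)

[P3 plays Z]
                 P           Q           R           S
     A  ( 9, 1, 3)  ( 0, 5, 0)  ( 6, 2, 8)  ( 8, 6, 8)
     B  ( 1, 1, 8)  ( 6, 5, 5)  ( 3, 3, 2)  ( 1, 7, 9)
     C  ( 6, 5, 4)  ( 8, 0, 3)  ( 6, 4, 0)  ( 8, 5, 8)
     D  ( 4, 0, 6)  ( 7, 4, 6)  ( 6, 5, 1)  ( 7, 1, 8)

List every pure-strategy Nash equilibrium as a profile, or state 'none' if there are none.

(A,P,X): not NE [P1→D gives 8>7; P2→R gives 5>0; P3→Y gives 9>6]
(A,P,Y): not NE [P1→B gives 9>0; P2→R gives 9>8]
(A,P,Z): not NE [P2→S gives 6>1; P3→Y gives 9>3]
(A,Q,X): not NE [P2→R gives 5>1]
(A,Q,Y): not NE [P2→R gives 9>3; P3→X gives 8>1]
(A,Q,Z): not NE [P1→C gives 8>0; P2→S gives 6>5; P3→X gives 8>0]
(A,R,X): not NE [P3→Z gives 8>2]
(A,R,Y): not NE [P1→B gives 12>9; P3→Z gives 8>6]
(A,R,Z): not NE [P2→S gives 6>2]
(A,S,X): not NE [P1→B gives 7>5; P2→R gives 5>4; P3→Z gives 8>5]
(A,S,Y): not NE [P1→C gives 8>6; P2→R gives 9>5; P3→Z gives 8>7]
(A,S,Z): NE
(B,P,X): not NE [P2→Q gives 11>3; P3→Y gives 9>2]
(B,P,Y): not NE [P2→R gives 8>6]
(B,P,Z): not NE [P1→A gives 9>1; P2→S gives 7>1; P3→Y gives 9>8]
(B,Q,X): NE
(B,Q,Y): not NE [P1→A gives 8>7; P2→R gives 8>7; P3→X gives 7>3]
(B,Q,Z): not NE [P1→C gives 8>6; P2→S gives 7>5; P3→X gives 7>5]
(B,R,X): not NE [P1→A gives 4>2; P2→Q gives 11>9]
(B,R,Y): not NE [P3→X gives 9>6]
(B,R,Z): not NE [P1→D gives 6>3; P2→S gives 7>3; P3→X gives 9>2]
(B,S,X): not NE [P2→Q gives 11>6; P3→Z gives 9>3]
(B,S,Y): not NE [P1→C gives 8>5; P2→R gives 8>1; P3→Z gives 9>8]
(B,S,Z): not NE [P1→C gives 8>1]
(C,P,X): not NE [P1→D gives 8>1; P2→R gives 8>2; P3→Y gives 9>5]
(C,P,Y): not NE [P1→B gives 9>4; P2→R gives 9>1]
(C,P,Z): not NE [P1→A gives 9>6; P3→Y gives 9>4]
(C,Q,X): not NE [P1→B gives 9>6; P2→R gives 8>0]
(C,Q,Y): not NE [P1→A gives 8>2; P2→R gives 9>4; P3→X gives 7>0]
(C,Q,Z): not NE [P2→S gives 5>0; P3→X gives 7>3]
(C,R,X): not NE [P1→A gives 4>3]
(C,R,Y): not NE [P1→B gives 12>9]
(C,R,Z): not NE [P2→S gives 5>4; P3→Y gives 8>0]
(C,S,X): not NE [P1→B gives 7>3; P2→R gives 8>7; P3→Y gives 11>0]
(C,S,Y): not NE [P2→R gives 9>2]
(C,S,Z): not NE [P3→Y gives 11>8]
(D,P,X): not NE [P2→S gives 8>6; P3→Z gives 6>3]
(D,P,Y): not NE [P1→B gives 9>5; P2→R gives 9>7; P3→Z gives 6>1]
(D,P,Z): not NE [P1→A gives 9>4; P2→R gives 5>0]
(D,Q,X): not NE [P1→B gives 9>8; P2→S gives 8>6; P3→Y gives 7>4]
(D,Q,Y): not NE [P1→A gives 8>1; P2→R gives 9>3]
(D,Q,Z): not NE [P1→C gives 8>7; P2→R gives 5>4; P3→Y gives 7>6]
(D,R,X): not NE [P1→A gives 4>1; P2→S gives 8>0; P3→Y gives 3>0]
(D,R,Y): not NE [P1→B gives 12>7]
(D,R,Z): not NE [P3→Y gives 3>1]
(D,S,X): not NE [P1→B gives 7>3; P3→Z gives 8>1]
(D,S,Y): not NE [P1→C gives 8>3; P2→R gives 9>8]
(D,S,Z): not NE [P1→C gives 8>7; P2→R gives 5>1]

NE set: (A,S,Z), (B,Q,X)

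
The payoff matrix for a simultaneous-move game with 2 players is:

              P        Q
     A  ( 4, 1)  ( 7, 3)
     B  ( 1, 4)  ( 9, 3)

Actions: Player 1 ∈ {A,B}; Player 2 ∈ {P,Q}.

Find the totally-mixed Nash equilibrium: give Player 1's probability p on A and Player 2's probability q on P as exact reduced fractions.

p=1/3, q=2/5

P1 indiff ⇒ q·4+(1-q)·7 = q·1+(1-q)·9 ⇒ q(3) = (1-q)(2) ⇒ q = 2/5
P2 indiff ⇒ p·1+(1-p)·4 = p·3+(1-p)·3 ⇒ p(-2) = (1-p)(-1) ⇒ p = 1/3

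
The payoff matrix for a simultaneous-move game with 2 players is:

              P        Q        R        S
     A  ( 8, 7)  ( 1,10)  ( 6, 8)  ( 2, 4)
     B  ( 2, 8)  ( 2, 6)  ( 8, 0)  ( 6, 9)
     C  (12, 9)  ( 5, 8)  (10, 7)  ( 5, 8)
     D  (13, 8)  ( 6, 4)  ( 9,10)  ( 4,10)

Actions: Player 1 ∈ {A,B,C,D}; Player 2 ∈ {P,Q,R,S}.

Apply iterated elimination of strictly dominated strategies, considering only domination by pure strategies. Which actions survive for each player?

P1 drop A (C beats it: P:12>8 Q:5>1 R:10>6 S:5>2)
P2 drop Q (P beats it: B:8>6 C:9>8 D:8>4)
P1→{B,C,D} P2→{P,R,S}

Survivors P1:{B,C,D} P2:{P,R,S}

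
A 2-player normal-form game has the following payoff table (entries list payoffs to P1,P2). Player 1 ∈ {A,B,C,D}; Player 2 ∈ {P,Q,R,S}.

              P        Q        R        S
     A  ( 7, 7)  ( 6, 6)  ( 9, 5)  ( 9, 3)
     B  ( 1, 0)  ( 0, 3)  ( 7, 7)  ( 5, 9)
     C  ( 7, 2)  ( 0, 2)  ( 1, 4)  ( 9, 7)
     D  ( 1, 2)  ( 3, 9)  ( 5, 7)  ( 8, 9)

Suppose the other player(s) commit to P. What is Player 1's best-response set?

argmax u_1 = {A,C}

u_1(A vs P) = 7
u_1(B vs P) = 1
u_1(C vs P) = 7
u_1(D vs P) = 1
max payoff 7 at {A,C}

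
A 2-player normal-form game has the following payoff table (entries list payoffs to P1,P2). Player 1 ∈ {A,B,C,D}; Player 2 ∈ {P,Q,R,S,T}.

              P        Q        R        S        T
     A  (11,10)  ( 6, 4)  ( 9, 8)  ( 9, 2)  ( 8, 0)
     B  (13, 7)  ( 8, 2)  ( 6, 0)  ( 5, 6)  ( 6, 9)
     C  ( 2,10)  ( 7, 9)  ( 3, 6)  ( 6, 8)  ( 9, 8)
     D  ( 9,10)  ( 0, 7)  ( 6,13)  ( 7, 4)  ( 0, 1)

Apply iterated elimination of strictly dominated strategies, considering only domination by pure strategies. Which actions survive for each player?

Survivors P1:{A,B,C} P2:{P,T}

P1 drop D (A beats it: P:11>9 Q:6>0 R:9>6 S:9>7 T:8>0)
P2 drop Q (P beats it: A:10>4 B:7>2 C:10>9)
P2 drop R (P beats it: A:10>8 B:7>0 C:10>6)
P2 drop S (P beats it: A:10>2 B:7>6 C:10>8)
P1→{A,B,C} P2→{P,T}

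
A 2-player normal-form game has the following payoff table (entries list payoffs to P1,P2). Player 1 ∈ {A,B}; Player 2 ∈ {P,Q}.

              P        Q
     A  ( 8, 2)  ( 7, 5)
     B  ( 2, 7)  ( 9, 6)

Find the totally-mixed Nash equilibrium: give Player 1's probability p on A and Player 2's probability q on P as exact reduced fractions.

P1 indiff ⇒ q·8+(1-q)·7 = q·2+(1-q)·9 ⇒ q(6) = (1-q)(2) ⇒ q = 1/4
P2 indiff ⇒ p·2+(1-p)·7 = p·5+(1-p)·6 ⇒ p(-3) = (1-p)(-1) ⇒ p = 1/4

P1 mixes 1/4 on A; P2 mixes 1/4 on P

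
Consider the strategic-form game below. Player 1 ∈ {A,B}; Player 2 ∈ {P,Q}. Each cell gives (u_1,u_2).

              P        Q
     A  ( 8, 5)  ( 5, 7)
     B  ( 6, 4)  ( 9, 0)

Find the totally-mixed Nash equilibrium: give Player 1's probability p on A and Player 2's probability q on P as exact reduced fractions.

p=2/3, q=2/3

P1 indiff ⇒ q·8+(1-q)·5 = q·6+(1-q)·9 ⇒ q(2) = (1-q)(4) ⇒ q = 2/3
P2 indiff ⇒ p·5+(1-p)·4 = p·7+(1-p)·0 ⇒ p(-2) = (1-p)(-4) ⇒ p = 2/3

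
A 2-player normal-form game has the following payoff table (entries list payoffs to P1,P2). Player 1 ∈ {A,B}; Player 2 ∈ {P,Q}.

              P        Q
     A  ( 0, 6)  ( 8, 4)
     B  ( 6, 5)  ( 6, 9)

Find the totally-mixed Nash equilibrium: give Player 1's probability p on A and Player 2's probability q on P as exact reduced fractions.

P1 indiff ⇒ q·0+(1-q)·8 = q·6+(1-q)·6 ⇒ q(-6) = (1-q)(-2) ⇒ q = 1/4
P2 indiff ⇒ p·6+(1-p)·5 = p·4+(1-p)·9 ⇒ p(2) = (1-p)(4) ⇒ p = 2/3

p=2/3, q=1/4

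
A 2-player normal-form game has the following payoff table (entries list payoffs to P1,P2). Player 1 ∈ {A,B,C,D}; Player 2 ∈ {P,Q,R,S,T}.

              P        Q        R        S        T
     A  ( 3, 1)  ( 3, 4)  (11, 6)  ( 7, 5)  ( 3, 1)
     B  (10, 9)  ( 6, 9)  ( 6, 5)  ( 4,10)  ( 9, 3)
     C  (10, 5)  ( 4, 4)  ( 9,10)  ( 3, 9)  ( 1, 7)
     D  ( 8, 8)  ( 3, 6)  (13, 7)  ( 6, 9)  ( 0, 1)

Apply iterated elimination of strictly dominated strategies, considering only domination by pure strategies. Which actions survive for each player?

P2 drop P (S beats it: A:5>1 B:10>9 C:9>5 D:9>8)
P2 drop Q (S beats it: A:5>4 B:10>9 C:9>4 D:9>6)
P1 drop C (A beats it: R:11>9 S:7>3 T:3>1)
P2 drop T (R beats it: A:6>1 B:5>3 D:7>1)
P1 drop B (A beats it: R:11>6 S:7>4)
P1→{A,D} P2→{R,S}

Remaining: P1:{A,D} P2:{R,S}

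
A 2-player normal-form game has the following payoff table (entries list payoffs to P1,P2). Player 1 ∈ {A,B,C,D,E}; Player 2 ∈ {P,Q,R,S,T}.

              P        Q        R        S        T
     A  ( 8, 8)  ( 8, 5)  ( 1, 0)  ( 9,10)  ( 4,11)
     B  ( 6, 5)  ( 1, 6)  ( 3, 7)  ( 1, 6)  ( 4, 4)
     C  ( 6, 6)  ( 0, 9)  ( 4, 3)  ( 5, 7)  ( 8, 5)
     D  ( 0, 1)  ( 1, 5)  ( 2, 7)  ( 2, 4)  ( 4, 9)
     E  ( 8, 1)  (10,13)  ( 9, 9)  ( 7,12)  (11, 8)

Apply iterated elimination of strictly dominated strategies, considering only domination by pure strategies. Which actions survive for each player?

IESDS → P1:{A,E} P2:{Q,S,T}

P1 drop B (E beats it: P:8>6 Q:10>1 R:9>3 S:7>1 T:11>4)
P1 drop C (E beats it: P:8>6 Q:10>0 R:9>4 S:7>5 T:11>8)
P1 drop D (E beats it: P:8>0 Q:10>1 R:9>2 S:7>2 T:11>4)
P2 drop P (S beats it: A:10>8 E:12>1)
P2 drop R (Q beats it: A:5>0 E:13>9)
P1→{A,E} P2→{Q,S,T}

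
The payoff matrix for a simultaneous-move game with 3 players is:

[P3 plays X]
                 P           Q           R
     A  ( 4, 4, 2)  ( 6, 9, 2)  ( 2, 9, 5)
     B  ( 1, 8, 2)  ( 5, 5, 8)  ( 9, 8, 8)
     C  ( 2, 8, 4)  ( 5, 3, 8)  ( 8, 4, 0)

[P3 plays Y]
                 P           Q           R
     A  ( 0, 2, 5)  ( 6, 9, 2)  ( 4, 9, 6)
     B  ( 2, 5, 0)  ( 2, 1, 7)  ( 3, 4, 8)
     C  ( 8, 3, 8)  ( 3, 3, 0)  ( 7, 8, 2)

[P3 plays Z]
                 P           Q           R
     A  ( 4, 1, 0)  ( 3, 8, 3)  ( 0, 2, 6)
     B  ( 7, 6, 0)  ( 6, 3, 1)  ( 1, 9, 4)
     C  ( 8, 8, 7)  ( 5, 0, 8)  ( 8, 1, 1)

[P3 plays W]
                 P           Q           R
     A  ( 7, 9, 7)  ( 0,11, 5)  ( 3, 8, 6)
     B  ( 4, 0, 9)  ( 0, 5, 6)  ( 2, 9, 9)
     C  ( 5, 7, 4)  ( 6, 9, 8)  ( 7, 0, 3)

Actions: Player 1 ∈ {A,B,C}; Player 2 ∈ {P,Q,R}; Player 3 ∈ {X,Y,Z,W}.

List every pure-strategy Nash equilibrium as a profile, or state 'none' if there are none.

(A,P,X): not NE [P2→R gives 9>4; P3→W gives 7>2]
(A,P,Y): not NE [P1→C gives 8>0; P2→R gives 9>2; P3→W gives 7>5]
(A,P,Z): not NE [P1→C gives 8>4; P2→Q gives 8>1; P3→W gives 7>0]
(A,P,W): not NE [P2→Q gives 11>9]
(A,Q,X): not NE [P3→W gives 5>2]
(A,Q,Y): not NE [P3→W gives 5>2]
(A,Q,Z): not NE [P1→B gives 6>3; P3→W gives 5>3]
(A,Q,W): not NE [P1→C gives 6>0]
(A,R,X): not NE [P1→B gives 9>2; P3→W gives 6>5]
(A,R,Y): not NE [P1→C gives 7>4]
(A,R,Z): not NE [P1→C gives 8>0; P2→Q gives 8>2]
(A,R,W): not NE [P1→C gives 7>3; P2→Q gives 11>8]
(B,P,X): not NE [P1→A gives 4>1; P3→W gives 9>2]
(B,P,Y): not NE [P1→C gives 8>2; P3→W gives 9>0]
(B,P,Z): not NE [P1→C gives 8>7; P2→R gives 9>6; P3→W gives 9>0]
(B,P,W): not NE [P1→A gives 7>4; P2→R gives 9>0]
(B,Q,X): not NE [P1→A gives 6>5; P2→R gives 8>5]
(B,Q,Y): not NE [P1→A gives 6>2; P2→P gives 5>1; P3→X gives 8>7]
(B,Q,Z): not NE [P2→R gives 9>3; P3→X gives 8>1]
(B,Q,W): not NE [P1→C gives 6>0; P2→R gives 9>5; P3→X gives 8>6]
(B,R,X): not NE [P3→W gives 9>8]
(B,R,Y): not NE [P1→C gives 7>3; P2→P gives 5>4; P3→W gives 9>8]
(B,R,Z): not NE [P1→C gives 8>1; P3→W gives 9>4]
(B,R,W): not NE [P1→C gives 7>2]
(C,P,X): not NE [P1→A gives 4>2; P3→Y gives 8>4]
(C,P,Y): not NE [P2→R gives 8>3]
(C,P,Z): not NE [P3→Y gives 8>7]
(C,P,W): not NE [P1→A gives 7>5; P2→Q gives 9>7; P3→Y gives 8>4]
(C,Q,X): not NE [P1→A gives 6>5; P2→P gives 8>3]
(C,Q,Y): not NE [P1→A gives 6>3; P2→R gives 8>3; P3→W gives 8>0]
(C,Q,Z): not NE [P1→B gives 6>5; P2→P gives 8>0]
(C,Q,W): NE
(C,R,X): not NE [P1→B gives 9>8; P2→P gives 8>4; P3→W gives 3>0]
(C,R,Y): not NE [P3→W gives 3>2]
(C,R,Z): not NE [P2→P gives 8>1; P3→W gives 3>1]
(C,R,W): not NE [P2→Q gives 9>0]

NE set: (C,Q,W)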